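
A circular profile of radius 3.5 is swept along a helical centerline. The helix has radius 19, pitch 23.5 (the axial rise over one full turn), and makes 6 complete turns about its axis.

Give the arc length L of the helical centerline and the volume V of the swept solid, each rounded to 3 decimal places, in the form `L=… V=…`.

2πR = 2π·19 = 119.380521
per-turn = √(119.380521² + 23.5²) = √(14251.7088 + 552.25) = √14803.9588 = 121.671520
L = 6 × 121.671520 = 730.029119
V = π·3.5² × L = 38.484510 × 730.029119 = 28094.812951

L=730.029 V=28094.813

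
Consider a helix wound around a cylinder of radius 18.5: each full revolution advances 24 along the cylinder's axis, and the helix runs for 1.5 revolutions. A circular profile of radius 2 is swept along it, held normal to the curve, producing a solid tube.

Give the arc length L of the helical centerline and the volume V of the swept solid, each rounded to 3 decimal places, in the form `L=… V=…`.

2πR = 2π·18.5 = 116.238928
per-turn = √(116.238928² + 24²) = √(13511.4884 + 576) = √14087.4884 = 118.690726
L = 1.5 × 118.690726 = 178.036089
V = π·2² × L = 12.566371 × 178.036089 = 2237.267476

L=178.036 V=2237.267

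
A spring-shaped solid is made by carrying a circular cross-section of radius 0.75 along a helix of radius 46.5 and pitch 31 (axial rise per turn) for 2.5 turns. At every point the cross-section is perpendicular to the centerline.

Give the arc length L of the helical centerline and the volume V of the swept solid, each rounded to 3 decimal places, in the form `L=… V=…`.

2πR = 2π·46.5 = 292.168117
per-turn = √(292.168117² + 31²) = √(85362.2085 + 961) = √86323.2085 = 293.808115
L = 2.5 × 293.808115 = 734.520288
V = π·0.75² × L = 1.767146 × 734.520288 = 1298.004491

L=734.520 V=1298.004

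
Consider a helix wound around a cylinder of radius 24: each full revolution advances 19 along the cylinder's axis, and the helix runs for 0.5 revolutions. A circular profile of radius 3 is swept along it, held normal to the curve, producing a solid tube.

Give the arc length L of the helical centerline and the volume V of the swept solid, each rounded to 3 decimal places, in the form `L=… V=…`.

L=75.994 V=2148.690

2πR = 2π·24 = 150.796447
per-turn = √(150.796447² + 19²) = √(22739.5685 + 361) = √23100.5685 = 151.988712
L = 0.5 × 151.988712 = 75.994356
V = π·3² × L = 28.274334 × 75.994356 = 2148.689793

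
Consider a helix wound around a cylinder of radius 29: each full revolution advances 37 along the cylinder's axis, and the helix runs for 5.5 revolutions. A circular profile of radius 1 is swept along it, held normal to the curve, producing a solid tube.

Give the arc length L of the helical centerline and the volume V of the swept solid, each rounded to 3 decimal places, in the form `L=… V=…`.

L=1022.621 V=3212.658

2πR = 2π·29 = 182.212374
per-turn = √(182.212374² + 37²) = √(33201.3492 + 1369) = √34570.3492 = 185.931033
L = 5.5 × 185.931033 = 1022.620684
V = π·1² × L = 3.141593 × 1022.620684 = 3212.657628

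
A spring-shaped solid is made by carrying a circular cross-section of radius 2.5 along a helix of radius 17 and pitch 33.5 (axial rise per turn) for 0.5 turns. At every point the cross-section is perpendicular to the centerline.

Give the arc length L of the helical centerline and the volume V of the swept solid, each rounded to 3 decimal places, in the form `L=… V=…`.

L=55.972 V=1099.010

2πR = 2π·17 = 106.814150
per-turn = √(106.814150² + 33.5²) = √(11409.2627 + 1122.25) = √12531.5127 = 111.944239
L = 0.5 × 111.944239 = 55.972120
V = π·2.5² × L = 19.634954 × 55.972120 = 1099.009998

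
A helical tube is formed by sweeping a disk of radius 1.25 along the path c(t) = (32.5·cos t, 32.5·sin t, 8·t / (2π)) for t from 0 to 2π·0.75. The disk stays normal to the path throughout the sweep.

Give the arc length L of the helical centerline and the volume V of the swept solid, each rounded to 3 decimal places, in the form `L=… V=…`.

L=153.270 V=752.363

2πR = 2π·32.5 = 204.203522
per-turn = √(204.203522² + 8²) = √(41699.0786 + 64) = √41763.0786 = 204.360169
L = 0.75 × 204.360169 = 153.270127
V = π·1.25² × L = 4.908739 × 153.270127 = 752.362975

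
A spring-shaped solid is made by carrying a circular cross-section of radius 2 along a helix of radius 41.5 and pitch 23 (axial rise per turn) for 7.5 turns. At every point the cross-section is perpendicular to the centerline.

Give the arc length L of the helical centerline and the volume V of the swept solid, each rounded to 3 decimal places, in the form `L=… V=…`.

2πR = 2π·41.5 = 260.752190
per-turn = √(260.752190² + 23²) = √(67991.7047 + 529) = √68520.7047 = 261.764598
L = 7.5 × 261.764598 = 1963.234484
V = π·2² × L = 12.566371 × 1963.234484 = 24670.732133

L=1963.234 V=24670.732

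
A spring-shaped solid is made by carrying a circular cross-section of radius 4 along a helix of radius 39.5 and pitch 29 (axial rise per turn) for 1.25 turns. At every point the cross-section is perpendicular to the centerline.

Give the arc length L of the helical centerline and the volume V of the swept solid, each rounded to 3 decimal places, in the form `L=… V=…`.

2πR = 2π·39.5 = 248.185820
per-turn = √(248.185820² + 29²) = √(61596.2011 + 841) = √62437.2011 = 249.874371
L = 1.25 × 249.874371 = 312.342963
V = π·4² × L = 50.265482 × 312.342963 = 15700.069738

L=312.343 V=15700.070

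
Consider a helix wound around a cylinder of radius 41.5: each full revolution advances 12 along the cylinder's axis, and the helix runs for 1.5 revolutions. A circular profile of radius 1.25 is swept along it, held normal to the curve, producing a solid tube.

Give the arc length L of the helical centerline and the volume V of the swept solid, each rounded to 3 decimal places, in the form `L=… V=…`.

2πR = 2π·41.5 = 260.752190
per-turn = √(260.752190² + 12²) = √(67991.7047 + 144) = √68135.7047 = 261.028168
L = 1.5 × 261.028168 = 391.542253
V = π·1.25² × L = 4.908739 × 391.542253 = 1921.978538

L=391.542 V=1921.979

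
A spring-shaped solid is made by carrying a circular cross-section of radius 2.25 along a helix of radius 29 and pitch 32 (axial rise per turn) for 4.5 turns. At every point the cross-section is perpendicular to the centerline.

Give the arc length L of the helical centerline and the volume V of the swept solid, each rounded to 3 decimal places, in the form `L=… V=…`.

L=832.504 V=13240.408

2πR = 2π·29 = 182.212374
per-turn = √(182.212374² + 32²) = √(33201.3492 + 1024) = √34225.3492 = 185.000944
L = 4.5 × 185.000944 = 832.504247
V = π·2.25² × L = 15.904313 × 832.504247 = 13240.407960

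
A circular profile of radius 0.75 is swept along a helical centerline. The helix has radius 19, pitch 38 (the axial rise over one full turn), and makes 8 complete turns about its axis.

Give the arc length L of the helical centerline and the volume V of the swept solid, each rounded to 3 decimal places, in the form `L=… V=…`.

2πR = 2π·19 = 119.380521
per-turn = √(119.380521² + 38²) = √(14251.7088 + 1444) = √15695.7088 = 125.282516
L = 8 × 125.282516 = 1002.260126
V = π·0.75² × L = 1.767146 × 1002.260126 = 1771.139840

L=1002.260 V=1771.140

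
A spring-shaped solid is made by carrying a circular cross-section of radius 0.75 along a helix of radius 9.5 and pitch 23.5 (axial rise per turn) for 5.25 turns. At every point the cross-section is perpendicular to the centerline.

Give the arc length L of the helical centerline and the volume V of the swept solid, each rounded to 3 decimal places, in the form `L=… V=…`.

2πR = 2π·9.5 = 59.690260
per-turn = √(59.690260² + 23.5²) = √(3562.9272 + 552.25) = √4115.1772 = 64.149647
L = 5.25 × 64.149647 = 336.785646
V = π·0.75² × L = 1.767146 × 336.785646 = 595.149362

L=336.786 V=595.149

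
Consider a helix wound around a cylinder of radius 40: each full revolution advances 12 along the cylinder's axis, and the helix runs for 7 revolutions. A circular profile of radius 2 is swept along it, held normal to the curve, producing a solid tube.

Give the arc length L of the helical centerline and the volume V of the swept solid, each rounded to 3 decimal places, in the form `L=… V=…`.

2πR = 2π·40 = 251.327412
per-turn = √(251.327412² + 12²) = √(63165.4682 + 144) = √63309.4682 = 251.613728
L = 7 × 251.613728 = 1761.296097
V = π·2² × L = 12.566371 × 1761.296097 = 22133.099513

L=1761.296 V=22133.100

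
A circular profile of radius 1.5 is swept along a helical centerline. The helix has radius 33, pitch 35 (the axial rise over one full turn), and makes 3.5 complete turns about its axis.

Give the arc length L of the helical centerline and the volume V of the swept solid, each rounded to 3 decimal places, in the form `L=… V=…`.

2πR = 2π·33 = 207.345115
per-turn = √(207.345115² + 35²) = √(42991.9968 + 1225) = √44216.9968 = 210.278379
L = 3.5 × 210.278379 = 735.974327
V = π·1.5² × L = 7.068583 × 735.974327 = 5202.295965

L=735.974 V=5202.296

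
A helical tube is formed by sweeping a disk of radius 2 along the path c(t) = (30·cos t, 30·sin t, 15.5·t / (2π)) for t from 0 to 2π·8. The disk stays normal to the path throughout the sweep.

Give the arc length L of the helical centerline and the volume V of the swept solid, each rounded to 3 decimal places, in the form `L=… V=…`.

L=1513.054 V=19013.599

2πR = 2π·30 = 188.495559
per-turn = √(188.495559² + 15.5²) = √(35530.5758 + 240.25) = √35770.8258 = 189.131768
L = 8 × 189.131768 = 1513.054148
V = π·2² × L = 12.566371 × 1513.054148 = 19013.599180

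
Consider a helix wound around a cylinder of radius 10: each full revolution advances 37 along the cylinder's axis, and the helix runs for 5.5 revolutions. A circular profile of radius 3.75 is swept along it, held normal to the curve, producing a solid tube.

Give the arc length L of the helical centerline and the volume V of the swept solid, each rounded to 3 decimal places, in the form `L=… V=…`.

2πR = 2π·10 = 62.831853
per-turn = √(62.831853² + 37²) = √(3947.8418 + 1369) = √5316.8418 = 72.916677
L = 5.5 × 72.916677 = 401.041723
V = π·3.75² × L = 44.178647 × 401.041723 = 17717.480570

L=401.042 V=17717.481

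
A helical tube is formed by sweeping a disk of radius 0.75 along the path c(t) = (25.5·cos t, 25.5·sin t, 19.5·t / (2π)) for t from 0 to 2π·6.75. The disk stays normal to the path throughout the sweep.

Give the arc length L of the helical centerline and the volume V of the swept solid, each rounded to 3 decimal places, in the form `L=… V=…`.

L=1089.474 V=1925.259

2πR = 2π·25.5 = 160.221225
per-turn = √(160.221225² + 19.5²) = √(25670.8410 + 380.25) = √26051.0910 = 161.403504
L = 6.75 × 161.403504 = 1089.473651
V = π·0.75² × L = 1.767146 × 1089.473651 = 1925.258860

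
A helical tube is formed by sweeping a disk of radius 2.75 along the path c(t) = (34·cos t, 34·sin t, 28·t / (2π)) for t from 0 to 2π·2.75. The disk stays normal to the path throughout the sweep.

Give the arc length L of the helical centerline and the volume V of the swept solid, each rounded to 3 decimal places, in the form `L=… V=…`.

L=592.502 V=14076.849

2πR = 2π·34 = 213.628300
per-turn = √(213.628300² + 28²) = √(45637.0508 + 784) = √46421.0508 = 215.455450
L = 2.75 × 215.455450 = 592.502486
V = π·2.75² × L = 23.758294 × 592.502486 = 14076.848528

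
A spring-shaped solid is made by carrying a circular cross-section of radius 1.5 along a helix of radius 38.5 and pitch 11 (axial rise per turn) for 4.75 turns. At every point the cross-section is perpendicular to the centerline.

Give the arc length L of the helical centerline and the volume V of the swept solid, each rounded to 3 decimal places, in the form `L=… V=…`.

2πR = 2π·38.5 = 241.902634
per-turn = √(241.902634² + 11²) = √(58516.8845 + 121) = √58637.8845 = 242.152606
L = 4.75 × 242.152606 = 1150.224878
V = π·1.5² × L = 7.068583 × 1150.224878 = 8130.460557

L=1150.225 V=8130.461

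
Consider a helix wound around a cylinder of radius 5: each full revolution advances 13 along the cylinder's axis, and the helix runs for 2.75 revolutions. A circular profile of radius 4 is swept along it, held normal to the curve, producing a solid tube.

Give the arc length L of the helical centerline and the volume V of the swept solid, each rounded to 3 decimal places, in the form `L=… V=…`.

2πR = 2π·5 = 31.415927
per-turn = √(31.415927² + 13²) = √(986.9604 + 169) = √1155.9604 = 33.999418
L = 2.75 × 33.999418 = 93.498400
V = π·4² × L = 50.265482 × 93.498400 = 4699.742192

L=93.498 V=4699.742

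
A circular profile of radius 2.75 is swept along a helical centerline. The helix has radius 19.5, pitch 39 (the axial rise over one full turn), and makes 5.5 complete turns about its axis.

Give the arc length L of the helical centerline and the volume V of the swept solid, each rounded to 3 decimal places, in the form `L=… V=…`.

2πR = 2π·19.5 = 122.522113
per-turn = √(122.522113² + 39²) = √(15011.6683 + 1521) = √16532.6683 = 128.579424
L = 5.5 × 128.579424 = 707.186832
V = π·2.75² × L = 23.758294 × 707.186832 = 16801.552990

L=707.187 V=16801.553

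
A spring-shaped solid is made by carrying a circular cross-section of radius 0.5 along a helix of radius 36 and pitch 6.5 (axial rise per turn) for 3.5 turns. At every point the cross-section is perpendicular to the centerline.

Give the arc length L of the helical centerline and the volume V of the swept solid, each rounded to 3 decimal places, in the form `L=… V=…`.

L=792.008 V=622.042

2πR = 2π·36 = 226.194671
per-turn = √(226.194671² + 6.5²) = √(51164.0292 + 42.25) = √51206.2792 = 226.288045
L = 3.5 × 226.288045 = 792.008157
V = π·0.5² × L = 0.785398 × 792.008157 = 622.041752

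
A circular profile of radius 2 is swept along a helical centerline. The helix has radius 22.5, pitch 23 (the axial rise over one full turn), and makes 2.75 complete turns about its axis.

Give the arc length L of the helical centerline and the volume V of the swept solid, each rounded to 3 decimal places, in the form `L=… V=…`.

L=393.884 V=4949.687

2πR = 2π·22.5 = 141.371669
per-turn = √(141.371669² + 23²) = √(19985.9489 + 529) = √20514.9489 = 143.230405
L = 2.75 × 143.230405 = 393.883614
V = π·2² × L = 12.566371 × 393.883614 = 4949.687469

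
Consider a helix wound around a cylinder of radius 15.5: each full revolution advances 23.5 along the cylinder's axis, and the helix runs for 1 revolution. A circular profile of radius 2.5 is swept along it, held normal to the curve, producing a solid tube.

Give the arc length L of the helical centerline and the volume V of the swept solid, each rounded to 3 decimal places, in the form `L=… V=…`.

2πR = 2π·15.5 = 97.389372
per-turn = √(97.389372² + 23.5²) = √(9484.6898 + 552.25) = √10036.9398 = 100.184529
L = 1 × 100.184529 = 100.184529
V = π·2.5² × L = 19.634954 × 100.184529 = 1967.118625

L=100.185 V=1967.119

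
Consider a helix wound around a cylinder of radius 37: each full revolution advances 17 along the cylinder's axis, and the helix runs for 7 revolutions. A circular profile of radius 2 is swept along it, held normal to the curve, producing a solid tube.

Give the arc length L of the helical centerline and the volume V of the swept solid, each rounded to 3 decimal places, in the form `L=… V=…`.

L=1631.690 V=20504.423

2πR = 2π·37 = 232.477856
per-turn = √(232.477856² + 17²) = √(54045.9537 + 289) = √54334.9537 = 233.098592
L = 7 × 233.098592 = 1631.690146
V = π·2² × L = 12.566371 × 1631.690146 = 20504.423098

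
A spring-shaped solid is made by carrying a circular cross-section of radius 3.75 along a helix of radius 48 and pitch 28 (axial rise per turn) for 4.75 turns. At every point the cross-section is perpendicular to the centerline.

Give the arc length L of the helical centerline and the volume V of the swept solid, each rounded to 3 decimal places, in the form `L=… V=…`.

L=1438.727 V=63561.007

2πR = 2π·48 = 301.592895
per-turn = √(301.592895² + 28²) = √(90958.2742 + 784) = √91742.2742 = 302.889871
L = 4.75 × 302.889871 = 1438.726889
V = π·3.75² × L = 44.178647 × 1438.726889 = 63561.006908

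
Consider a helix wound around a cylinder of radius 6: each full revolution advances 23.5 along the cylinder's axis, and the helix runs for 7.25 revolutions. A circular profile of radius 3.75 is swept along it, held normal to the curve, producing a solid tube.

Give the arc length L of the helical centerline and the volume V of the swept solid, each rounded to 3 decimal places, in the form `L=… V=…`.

2πR = 2π·6 = 37.699112
per-turn = √(37.699112² + 23.5²) = √(1421.2230 + 552.25) = √1973.4730 = 44.423789
L = 7.25 × 44.423789 = 322.072471
V = π·3.75² × L = 44.178647 × 322.072471 = 14228.725889

L=322.072 V=14228.726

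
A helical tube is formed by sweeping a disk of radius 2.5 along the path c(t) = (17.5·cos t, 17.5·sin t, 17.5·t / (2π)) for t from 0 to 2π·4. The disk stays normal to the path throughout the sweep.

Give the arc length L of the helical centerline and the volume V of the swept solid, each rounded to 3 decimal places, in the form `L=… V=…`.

L=445.359 V=8744.595

2πR = 2π·17.5 = 109.955743
per-turn = √(109.955743² + 17.5²) = √(12090.2654 + 306.25) = √12396.5154 = 111.339640
L = 4 × 111.339640 = 445.358559
V = π·2.5² × L = 19.634954 × 445.358559 = 8744.594861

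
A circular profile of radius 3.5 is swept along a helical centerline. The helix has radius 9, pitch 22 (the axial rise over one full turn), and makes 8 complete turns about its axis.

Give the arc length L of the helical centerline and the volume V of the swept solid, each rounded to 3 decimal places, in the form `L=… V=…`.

2πR = 2π·9 = 56.548668
per-turn = √(56.548668² + 22²) = √(3197.7518 + 484) = √3681.7518 = 60.677441
L = 8 × 60.677441 = 485.419527
V = π·3.5² × L = 38.484510 × 485.419527 = 18681.132631

L=485.420 V=18681.133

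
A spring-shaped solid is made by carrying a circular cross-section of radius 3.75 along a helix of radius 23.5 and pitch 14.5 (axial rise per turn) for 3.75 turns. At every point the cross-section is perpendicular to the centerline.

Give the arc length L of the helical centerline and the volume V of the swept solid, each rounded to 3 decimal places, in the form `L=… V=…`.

L=556.369 V=24579.637

2πR = 2π·23.5 = 147.654855
per-turn = √(147.654855² + 14.5²) = √(21801.9561 + 210.25) = √22012.2061 = 148.365111
L = 3.75 × 148.365111 = 556.369166
V = π·3.75² × L = 44.178647 × 556.369166 = 24579.636803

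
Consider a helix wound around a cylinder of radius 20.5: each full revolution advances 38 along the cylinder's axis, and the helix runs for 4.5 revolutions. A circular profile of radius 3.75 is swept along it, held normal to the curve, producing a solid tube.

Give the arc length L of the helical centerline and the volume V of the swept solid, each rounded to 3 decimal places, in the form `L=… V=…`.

2πR = 2π·20.5 = 128.805299
per-turn = √(128.805299² + 38²) = √(16590.8050 + 1444) = √18034.8050 = 134.293727
L = 4.5 × 134.293727 = 604.321770
V = π·3.75² × L = 44.178647 × 604.321770 = 26698.117947

L=604.322 V=26698.118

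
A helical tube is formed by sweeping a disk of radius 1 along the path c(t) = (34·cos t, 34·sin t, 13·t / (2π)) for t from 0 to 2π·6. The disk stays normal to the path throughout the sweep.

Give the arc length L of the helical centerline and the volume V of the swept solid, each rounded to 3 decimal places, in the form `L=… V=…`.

2πR = 2π·34 = 213.628300
per-turn = √(213.628300² + 13²) = √(45637.0508 + 169) = √45806.0508 = 214.023482
L = 6 × 214.023482 = 1284.140891
V = π·1² × L = 3.141593 × 1284.140891 = 4034.247588

L=1284.141 V=4034.248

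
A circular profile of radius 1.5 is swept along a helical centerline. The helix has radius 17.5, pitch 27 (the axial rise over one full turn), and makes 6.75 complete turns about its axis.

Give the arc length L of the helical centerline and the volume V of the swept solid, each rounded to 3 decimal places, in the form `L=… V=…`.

2πR = 2π·17.5 = 109.955743
per-turn = √(109.955743² + 27²) = √(12090.2654 + 729) = √12819.2654 = 113.222195
L = 6.75 × 113.222195 = 764.249815
V = π·1.5² × L = 7.068583 × 764.249815 = 5402.163608

L=764.250 V=5402.164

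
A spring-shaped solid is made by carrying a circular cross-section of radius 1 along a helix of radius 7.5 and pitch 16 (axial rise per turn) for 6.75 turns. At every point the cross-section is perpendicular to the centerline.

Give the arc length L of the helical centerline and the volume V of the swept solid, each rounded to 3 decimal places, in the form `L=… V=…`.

2πR = 2π·7.5 = 47.123890
per-turn = √(47.123890² + 16²) = √(2220.6610 + 256) = √2476.6610 = 49.766063
L = 6.75 × 49.766063 = 335.920923
V = π·1² × L = 3.141593 × 335.920923 = 1055.326703

L=335.921 V=1055.327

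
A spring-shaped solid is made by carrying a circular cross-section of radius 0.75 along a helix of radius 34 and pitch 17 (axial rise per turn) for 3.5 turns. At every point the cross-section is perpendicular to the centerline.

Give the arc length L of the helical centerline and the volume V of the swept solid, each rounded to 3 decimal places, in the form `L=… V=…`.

L=750.063 V=1325.470

2πR = 2π·34 = 213.628300
per-turn = √(213.628300² + 17²) = √(45637.0508 + 289) = √45926.0508 = 214.303641
L = 3.5 × 214.303641 = 750.062745
V = π·0.75² × L = 1.767146 × 750.062745 = 1325.470281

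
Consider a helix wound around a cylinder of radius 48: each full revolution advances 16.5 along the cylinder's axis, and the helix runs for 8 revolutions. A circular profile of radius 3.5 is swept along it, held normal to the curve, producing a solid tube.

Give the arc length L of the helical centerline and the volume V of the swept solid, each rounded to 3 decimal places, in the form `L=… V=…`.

L=2416.351 V=92992.095

2πR = 2π·48 = 301.592895
per-turn = √(301.592895² + 16.5²) = √(90958.2742 + 272.25) = √91230.5242 = 302.043911
L = 8 × 302.043911 = 2416.351288
V = π·3.5² × L = 38.484510 × 2416.351288 = 92992.095316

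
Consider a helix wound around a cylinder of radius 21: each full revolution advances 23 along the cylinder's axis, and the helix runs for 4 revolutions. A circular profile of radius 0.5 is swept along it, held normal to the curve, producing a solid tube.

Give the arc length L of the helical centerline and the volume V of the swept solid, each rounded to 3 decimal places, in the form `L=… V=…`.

2πR = 2π·21 = 131.946891
per-turn = √(131.946891² + 23²) = √(17409.9822 + 529) = √17938.9822 = 133.936486
L = 4 × 133.936486 = 535.745942
V = π·0.5² × L = 0.785398 × 535.745942 = 420.773879

L=535.746 V=420.774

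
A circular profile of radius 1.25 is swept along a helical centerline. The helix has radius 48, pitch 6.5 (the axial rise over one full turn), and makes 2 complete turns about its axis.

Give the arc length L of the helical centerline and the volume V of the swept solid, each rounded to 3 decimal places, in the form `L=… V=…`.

L=603.326 V=2961.569

2πR = 2π·48 = 301.592895
per-turn = √(301.592895² + 6.5²) = √(90958.2742 + 42.25) = √91000.5242 = 301.662931
L = 2 × 301.662931 = 603.325863
V = π·1.25² × L = 4.908739 × 603.325863 = 2961.568903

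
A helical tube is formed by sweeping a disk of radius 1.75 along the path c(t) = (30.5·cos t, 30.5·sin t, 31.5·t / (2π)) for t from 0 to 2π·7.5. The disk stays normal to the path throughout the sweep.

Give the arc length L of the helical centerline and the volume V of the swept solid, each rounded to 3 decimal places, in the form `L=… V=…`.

2πR = 2π·30.5 = 191.637152
per-turn = √(191.637152² + 31.5²) = √(36724.7980 + 992.25) = √37717.0480 = 194.208774
L = 7.5 × 194.208774 = 1456.565807
V = π·1.75² × L = 9.621128 × 1456.565807 = 14013.805339

L=1456.566 V=14013.805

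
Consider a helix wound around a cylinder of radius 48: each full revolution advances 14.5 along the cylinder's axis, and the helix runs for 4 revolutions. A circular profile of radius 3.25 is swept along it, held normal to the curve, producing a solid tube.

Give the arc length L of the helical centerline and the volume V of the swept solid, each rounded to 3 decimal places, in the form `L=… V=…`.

L=1207.765 V=40077.355

2πR = 2π·48 = 301.592895
per-turn = √(301.592895² + 14.5²) = √(90958.2742 + 210.25) = √91168.5242 = 301.941259
L = 4 × 301.941259 = 1207.765038
V = π·3.25² × L = 33.183072 × 1207.765038 = 40077.354696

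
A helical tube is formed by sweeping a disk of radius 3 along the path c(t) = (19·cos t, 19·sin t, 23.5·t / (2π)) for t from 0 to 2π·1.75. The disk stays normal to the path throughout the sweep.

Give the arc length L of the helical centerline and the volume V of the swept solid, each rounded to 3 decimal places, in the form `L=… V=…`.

L=212.925 V=6020.317

2πR = 2π·19 = 119.380521
per-turn = √(119.380521² + 23.5²) = √(14251.7088 + 552.25) = √14803.9588 = 121.671520
L = 1.75 × 121.671520 = 212.925160
V = π·3² × L = 28.274334 × 212.925160 = 6020.317061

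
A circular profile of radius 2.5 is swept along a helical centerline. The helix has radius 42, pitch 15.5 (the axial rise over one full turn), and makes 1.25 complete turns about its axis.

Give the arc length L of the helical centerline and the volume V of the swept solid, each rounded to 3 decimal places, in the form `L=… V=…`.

2πR = 2π·42 = 263.893783
per-turn = √(263.893783² + 15.5²) = √(69639.9287 + 240.25) = √69880.1787 = 264.348593
L = 1.25 × 264.348593 = 330.435741
V = π·2.5² × L = 19.634954 × 330.435741 = 6488.090609

L=330.436 V=6488.091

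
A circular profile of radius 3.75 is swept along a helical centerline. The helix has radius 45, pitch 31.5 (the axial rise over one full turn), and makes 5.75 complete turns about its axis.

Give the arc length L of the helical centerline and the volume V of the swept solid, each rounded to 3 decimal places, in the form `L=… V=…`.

L=1635.833 V=72268.867

2πR = 2π·45 = 282.743339
per-turn = √(282.743339² + 31.5²) = √(79943.7956 + 992.25) = √80936.0456 = 284.492611
L = 5.75 × 284.492611 = 1635.832513
V = π·3.75² × L = 44.178647 × 1635.832513 = 72268.866620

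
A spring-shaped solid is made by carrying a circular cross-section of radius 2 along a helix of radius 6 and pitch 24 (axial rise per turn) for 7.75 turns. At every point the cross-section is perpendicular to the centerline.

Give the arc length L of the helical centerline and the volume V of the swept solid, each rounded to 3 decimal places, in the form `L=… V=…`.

2πR = 2π·6 = 37.699112
per-turn = √(37.699112² + 24²) = √(1421.2230 + 576) = √1997.2230 = 44.690301
L = 7.75 × 44.690301 = 346.349835
V = π·2² × L = 12.566371 × 346.349835 = 4352.360394

L=346.350 V=4352.360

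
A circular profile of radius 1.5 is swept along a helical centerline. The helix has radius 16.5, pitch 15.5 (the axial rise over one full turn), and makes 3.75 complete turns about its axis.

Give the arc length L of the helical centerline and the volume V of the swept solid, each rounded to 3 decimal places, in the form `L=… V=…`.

2πR = 2π·16.5 = 103.672558
per-turn = √(103.672558² + 15.5²) = √(10747.9992 + 240.25) = √10988.2492 = 104.824850
L = 3.75 × 104.824850 = 393.093188
V = π·1.5² × L = 7.068583 × 393.093188 = 2778.612009

L=393.093 V=2778.612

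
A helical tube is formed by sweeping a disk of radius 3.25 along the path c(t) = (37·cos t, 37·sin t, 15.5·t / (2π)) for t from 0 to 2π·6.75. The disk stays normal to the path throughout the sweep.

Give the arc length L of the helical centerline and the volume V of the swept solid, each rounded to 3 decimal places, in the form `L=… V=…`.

2πR = 2π·37 = 232.477856
per-turn = √(232.477856² + 15.5²) = √(54045.9537 + 240.25) = √54286.2037 = 232.993999
L = 6.75 × 232.993999 = 1572.709495
V = π·3.25² × L = 33.183072 × 1572.709495 = 52187.333047

L=1572.709 V=52187.333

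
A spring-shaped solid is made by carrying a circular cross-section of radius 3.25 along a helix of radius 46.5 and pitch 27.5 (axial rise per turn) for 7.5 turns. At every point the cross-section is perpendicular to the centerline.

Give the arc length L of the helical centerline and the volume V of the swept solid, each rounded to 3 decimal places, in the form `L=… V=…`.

2πR = 2π·46.5 = 292.168117
per-turn = √(292.168117² + 27.5²) = √(85362.2085 + 756.25) = √86118.4585 = 293.459466
L = 7.5 × 293.459466 = 2200.945999
V = π·3.25² × L = 33.183072 × 2200.945999 = 73034.150427

L=2200.946 V=73034.150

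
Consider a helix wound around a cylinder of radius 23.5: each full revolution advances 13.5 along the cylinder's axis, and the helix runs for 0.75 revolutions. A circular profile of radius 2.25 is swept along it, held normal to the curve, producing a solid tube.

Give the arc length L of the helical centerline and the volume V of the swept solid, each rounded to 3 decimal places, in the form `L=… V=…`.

L=111.203 V=1768.608

2πR = 2π·23.5 = 147.654855
per-turn = √(147.654855² + 13.5²) = √(21801.9561 + 182.25) = √21984.2061 = 148.270719
L = 0.75 × 148.270719 = 111.203039
V = π·2.25² × L = 15.904313 × 111.203039 = 1768.607922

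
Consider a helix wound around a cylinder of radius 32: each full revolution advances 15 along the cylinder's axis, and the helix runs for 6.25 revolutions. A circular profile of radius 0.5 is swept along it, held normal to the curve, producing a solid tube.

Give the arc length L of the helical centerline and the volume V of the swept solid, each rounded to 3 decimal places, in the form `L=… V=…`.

L=1260.129 V=989.703

2πR = 2π·32 = 201.061930
per-turn = √(201.061930² + 15²) = √(40425.8996 + 225) = √40650.8996 = 201.620683
L = 6.25 × 201.620683 = 1260.129266
V = π·0.5² × L = 0.785398 × 1260.129266 = 989.703211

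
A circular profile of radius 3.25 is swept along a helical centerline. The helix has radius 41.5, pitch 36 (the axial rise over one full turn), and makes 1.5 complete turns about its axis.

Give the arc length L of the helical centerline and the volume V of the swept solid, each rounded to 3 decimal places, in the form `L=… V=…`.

2πR = 2π·41.5 = 260.752190
per-turn = √(260.752190² + 36²) = √(67991.7047 + 1296) = √69287.7047 = 263.225578
L = 1.5 × 263.225578 = 394.838366
V = π·3.25² × L = 33.183072 × 394.838366 = 13101.950101

L=394.838 V=13101.950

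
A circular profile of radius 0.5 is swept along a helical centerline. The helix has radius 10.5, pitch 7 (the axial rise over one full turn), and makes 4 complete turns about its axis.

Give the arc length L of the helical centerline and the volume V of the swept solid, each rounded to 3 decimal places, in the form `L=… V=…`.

L=265.375 V=208.425

2πR = 2π·10.5 = 65.973446
per-turn = √(65.973446² + 7²) = √(4352.4955 + 49) = √4401.4955 = 66.343768
L = 4 × 66.343768 = 265.375072
V = π·0.5² × L = 0.785398 × 265.375072 = 208.425094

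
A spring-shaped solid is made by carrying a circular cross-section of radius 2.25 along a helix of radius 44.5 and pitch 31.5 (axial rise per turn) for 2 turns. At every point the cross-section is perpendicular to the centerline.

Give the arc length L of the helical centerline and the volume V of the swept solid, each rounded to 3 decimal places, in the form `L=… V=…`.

2πR = 2π·44.5 = 279.601746
per-turn = √(279.601746² + 31.5²) = √(78177.1365 + 992.25) = √79169.3865 = 281.370550
L = 2 × 281.370550 = 562.741100
V = π·2.25² × L = 15.904313 × 562.741100 = 8950.010488

L=562.741 V=8950.010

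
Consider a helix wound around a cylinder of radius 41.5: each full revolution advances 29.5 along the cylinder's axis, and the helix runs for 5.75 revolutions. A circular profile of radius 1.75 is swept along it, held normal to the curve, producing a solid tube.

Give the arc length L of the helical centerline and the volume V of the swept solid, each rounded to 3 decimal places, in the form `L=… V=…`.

2πR = 2π·41.5 = 260.752190
per-turn = √(260.752190² + 29.5²) = √(67991.7047 + 870.25) = √68861.9547 = 262.415614
L = 5.75 × 262.415614 = 1508.889783
V = π·1.75² × L = 9.621128 × 1508.889783 = 14517.220990

L=1508.890 V=14517.221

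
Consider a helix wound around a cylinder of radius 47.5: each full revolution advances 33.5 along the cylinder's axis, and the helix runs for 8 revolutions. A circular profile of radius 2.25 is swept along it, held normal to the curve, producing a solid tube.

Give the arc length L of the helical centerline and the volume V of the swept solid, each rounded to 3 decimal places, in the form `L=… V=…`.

L=2402.604 V=38211.771

2πR = 2π·47.5 = 298.451302
per-turn = √(298.451302² + 33.5²) = √(89073.1797 + 1122.25) = √90195.4297 = 300.325540
L = 8 × 300.325540 = 2402.604317
V = π·2.25² × L = 15.904313 × 2402.604317 = 38211.770607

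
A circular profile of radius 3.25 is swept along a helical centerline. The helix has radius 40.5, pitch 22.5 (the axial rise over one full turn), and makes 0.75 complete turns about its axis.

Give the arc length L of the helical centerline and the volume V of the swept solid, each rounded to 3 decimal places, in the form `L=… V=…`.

L=191.596 V=6357.755

2πR = 2π·40.5 = 254.469005
per-turn = √(254.469005² + 22.5²) = √(64754.4745 + 506.25) = √65260.7245 = 255.461787
L = 0.75 × 255.461787 = 191.596340
V = π·3.25² × L = 33.183072 × 191.596340 = 6357.755224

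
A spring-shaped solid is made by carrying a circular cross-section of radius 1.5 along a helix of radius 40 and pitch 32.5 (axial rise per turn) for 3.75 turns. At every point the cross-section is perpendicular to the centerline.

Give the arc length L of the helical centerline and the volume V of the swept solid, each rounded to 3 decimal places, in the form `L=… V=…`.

2πR = 2π·40 = 251.327412
per-turn = √(251.327412² + 32.5²) = √(63165.4682 + 1056.25) = √64221.7182 = 253.420043
L = 3.75 × 253.420043 = 950.325161
V = π·1.5² × L = 7.068583 × 950.325161 = 6717.452725

L=950.325 V=6717.453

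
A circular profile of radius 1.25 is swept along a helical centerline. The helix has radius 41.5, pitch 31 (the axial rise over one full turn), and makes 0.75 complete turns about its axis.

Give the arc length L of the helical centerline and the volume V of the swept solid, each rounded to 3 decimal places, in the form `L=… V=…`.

2πR = 2π·41.5 = 260.752190
per-turn = √(260.752190² + 31²) = √(67991.7047 + 961) = √68952.7047 = 262.588470
L = 0.75 × 262.588470 = 196.941353
V = π·1.25² × L = 4.908739 × 196.941353 = 966.733604

L=196.941 V=966.734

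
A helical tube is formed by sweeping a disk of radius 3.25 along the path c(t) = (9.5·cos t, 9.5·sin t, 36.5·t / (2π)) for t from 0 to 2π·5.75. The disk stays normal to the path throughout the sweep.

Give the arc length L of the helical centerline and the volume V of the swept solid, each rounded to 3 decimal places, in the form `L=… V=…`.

2πR = 2π·9.5 = 59.690260
per-turn = √(59.690260² + 36.5²) = √(3562.9272 + 1332.25) = √4895.1772 = 69.965543
L = 5.75 × 69.965543 = 402.301871
V = π·3.25² × L = 33.183072 × 402.301871 = 13349.612130

L=402.302 V=13349.612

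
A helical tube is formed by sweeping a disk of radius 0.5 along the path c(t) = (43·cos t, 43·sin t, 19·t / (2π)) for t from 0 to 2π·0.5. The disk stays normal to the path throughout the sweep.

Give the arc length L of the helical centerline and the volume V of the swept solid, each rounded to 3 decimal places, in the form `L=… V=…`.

L=135.422 V=106.360

2πR = 2π·43 = 270.176968
per-turn = √(270.176968² + 19²) = √(72995.5942 + 361) = √73356.5942 = 270.844225
L = 0.5 × 270.844225 = 135.422112
V = π·0.5² × L = 0.785398 × 135.422112 = 106.360278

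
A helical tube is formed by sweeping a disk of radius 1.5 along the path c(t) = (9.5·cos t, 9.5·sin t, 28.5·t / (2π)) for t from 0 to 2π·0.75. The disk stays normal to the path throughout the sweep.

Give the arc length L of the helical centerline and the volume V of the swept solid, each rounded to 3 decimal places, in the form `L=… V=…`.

2πR = 2π·9.5 = 59.690260
per-turn = √(59.690260² + 28.5²) = √(3562.9272 + 812.25) = √4375.1772 = 66.145122
L = 0.75 × 66.145122 = 49.608842
V = π·1.5² × L = 7.068583 × 49.608842 = 350.664238

L=49.609 V=350.664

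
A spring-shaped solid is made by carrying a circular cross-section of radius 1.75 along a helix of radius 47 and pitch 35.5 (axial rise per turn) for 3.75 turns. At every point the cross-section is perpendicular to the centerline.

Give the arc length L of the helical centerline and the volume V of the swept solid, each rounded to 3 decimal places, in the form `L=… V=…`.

L=1115.384 V=10731.255

2πR = 2π·47 = 295.309709
per-turn = √(295.309709² + 35.5²) = √(87207.8245 + 1260.25) = √88468.0745 = 297.435833
L = 3.75 × 297.435833 = 1115.384372
V = π·1.75² × L = 9.621128 × 1115.384372 = 10731.255257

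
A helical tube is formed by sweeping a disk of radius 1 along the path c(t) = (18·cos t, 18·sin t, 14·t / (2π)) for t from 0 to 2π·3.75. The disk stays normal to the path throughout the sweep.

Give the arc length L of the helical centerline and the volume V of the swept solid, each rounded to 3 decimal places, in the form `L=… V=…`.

2πR = 2π·18 = 113.097336
per-turn = √(113.097336² + 14²) = √(12791.0073 + 196) = √12987.0073 = 113.960552
L = 3.75 × 113.960552 = 427.352068
V = π·1² × L = 3.141593 × 427.352068 = 1342.566118

L=427.352 V=1342.566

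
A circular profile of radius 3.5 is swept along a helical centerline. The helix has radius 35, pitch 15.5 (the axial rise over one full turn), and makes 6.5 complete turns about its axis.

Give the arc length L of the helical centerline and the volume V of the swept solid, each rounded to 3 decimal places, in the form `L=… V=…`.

L=1432.971 V=55147.180

2πR = 2π·35 = 219.911486
per-turn = √(219.911486² + 15.5²) = √(48361.0616 + 240.25) = √48601.3116 = 220.457052
L = 6.5 × 220.457052 = 1432.970835
V = π·3.5² × L = 38.484510 × 1432.970835 = 55147.180434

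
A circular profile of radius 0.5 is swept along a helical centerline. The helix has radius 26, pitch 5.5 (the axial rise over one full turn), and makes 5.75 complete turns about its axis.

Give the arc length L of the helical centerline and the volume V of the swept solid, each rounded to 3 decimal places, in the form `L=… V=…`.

2πR = 2π·26 = 163.362818
per-turn = √(163.362818² + 5.5²) = √(26687.4103 + 30.25) = √26717.6603 = 163.455377
L = 5.75 × 163.455377 = 939.868418
V = π·0.5² × L = 0.785398 × 939.868418 = 738.170930

L=939.868 V=738.171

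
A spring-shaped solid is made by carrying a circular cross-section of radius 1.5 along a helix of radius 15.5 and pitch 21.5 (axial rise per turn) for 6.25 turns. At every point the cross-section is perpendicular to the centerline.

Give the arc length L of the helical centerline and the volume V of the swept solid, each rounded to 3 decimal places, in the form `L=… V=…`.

2πR = 2π·15.5 = 97.389372
per-turn = √(97.389372² + 21.5²) = √(9484.6898 + 462.25) = √9946.9398 = 99.734346
L = 6.25 × 99.734346 = 623.339664
V = π·1.5² × L = 7.068583 × 623.339664 = 4406.128448

L=623.340 V=4406.128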